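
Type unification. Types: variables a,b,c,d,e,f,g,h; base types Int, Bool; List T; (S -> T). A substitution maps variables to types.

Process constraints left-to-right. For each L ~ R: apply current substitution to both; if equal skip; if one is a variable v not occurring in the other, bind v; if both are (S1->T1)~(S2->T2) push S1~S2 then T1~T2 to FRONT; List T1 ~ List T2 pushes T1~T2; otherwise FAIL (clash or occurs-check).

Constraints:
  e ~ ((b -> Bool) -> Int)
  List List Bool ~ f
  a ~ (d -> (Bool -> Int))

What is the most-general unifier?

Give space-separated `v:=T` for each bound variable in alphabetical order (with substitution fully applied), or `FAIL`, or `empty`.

Answer: a:=(d -> (Bool -> Int)) e:=((b -> Bool) -> Int) f:=List List Bool

Derivation:
step 1: unify e ~ ((b -> Bool) -> Int)  [subst: {-} | 2 pending]
  bind e := ((b -> Bool) -> Int)
step 2: unify List List Bool ~ f  [subst: {e:=((b -> Bool) -> Int)} | 1 pending]
  bind f := List List Bool
step 3: unify a ~ (d -> (Bool -> Int))  [subst: {e:=((b -> Bool) -> Int), f:=List List Bool} | 0 pending]
  bind a := (d -> (Bool -> Int))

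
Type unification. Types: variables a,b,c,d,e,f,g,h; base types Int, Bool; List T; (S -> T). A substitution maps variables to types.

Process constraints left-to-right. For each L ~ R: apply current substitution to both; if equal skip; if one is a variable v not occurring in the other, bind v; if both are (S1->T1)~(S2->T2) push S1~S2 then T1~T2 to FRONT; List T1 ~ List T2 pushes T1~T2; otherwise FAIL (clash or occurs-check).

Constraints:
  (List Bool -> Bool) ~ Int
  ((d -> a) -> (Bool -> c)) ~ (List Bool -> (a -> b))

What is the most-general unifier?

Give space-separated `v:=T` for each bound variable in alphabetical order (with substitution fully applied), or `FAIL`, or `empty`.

step 1: unify (List Bool -> Bool) ~ Int  [subst: {-} | 1 pending]
  clash: (List Bool -> Bool) vs Int

Answer: FAIL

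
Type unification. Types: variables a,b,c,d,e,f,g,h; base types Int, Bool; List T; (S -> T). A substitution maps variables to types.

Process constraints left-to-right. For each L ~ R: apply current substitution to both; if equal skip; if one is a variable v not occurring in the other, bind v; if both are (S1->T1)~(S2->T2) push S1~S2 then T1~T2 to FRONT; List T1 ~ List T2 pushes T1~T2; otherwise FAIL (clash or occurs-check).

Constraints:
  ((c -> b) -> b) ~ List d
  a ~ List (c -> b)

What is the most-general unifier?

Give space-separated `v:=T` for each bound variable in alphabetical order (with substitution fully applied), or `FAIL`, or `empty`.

step 1: unify ((c -> b) -> b) ~ List d  [subst: {-} | 1 pending]
  clash: ((c -> b) -> b) vs List d

Answer: FAIL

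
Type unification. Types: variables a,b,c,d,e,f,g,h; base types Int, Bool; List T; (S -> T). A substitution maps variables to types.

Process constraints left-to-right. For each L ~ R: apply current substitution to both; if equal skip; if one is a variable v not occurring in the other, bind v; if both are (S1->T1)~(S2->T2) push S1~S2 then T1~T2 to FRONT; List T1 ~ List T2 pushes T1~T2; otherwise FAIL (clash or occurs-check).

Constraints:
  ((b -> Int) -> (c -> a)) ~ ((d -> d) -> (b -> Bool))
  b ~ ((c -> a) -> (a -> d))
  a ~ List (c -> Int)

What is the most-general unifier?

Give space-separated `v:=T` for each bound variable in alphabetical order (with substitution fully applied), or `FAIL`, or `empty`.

Answer: FAIL

Derivation:
step 1: unify ((b -> Int) -> (c -> a)) ~ ((d -> d) -> (b -> Bool))  [subst: {-} | 2 pending]
  -> decompose arrow: push (b -> Int)~(d -> d), (c -> a)~(b -> Bool)
step 2: unify (b -> Int) ~ (d -> d)  [subst: {-} | 3 pending]
  -> decompose arrow: push b~d, Int~d
step 3: unify b ~ d  [subst: {-} | 4 pending]
  bind b := d
step 4: unify Int ~ d  [subst: {b:=d} | 3 pending]
  bind d := Int
step 5: unify (c -> a) ~ (Int -> Bool)  [subst: {b:=d, d:=Int} | 2 pending]
  -> decompose arrow: push c~Int, a~Bool
step 6: unify c ~ Int  [subst: {b:=d, d:=Int} | 3 pending]
  bind c := Int
step 7: unify a ~ Bool  [subst: {b:=d, d:=Int, c:=Int} | 2 pending]
  bind a := Bool
step 8: unify Int ~ ((Int -> Bool) -> (Bool -> Int))  [subst: {b:=d, d:=Int, c:=Int, a:=Bool} | 1 pending]
  clash: Int vs ((Int -> Bool) -> (Bool -> Int))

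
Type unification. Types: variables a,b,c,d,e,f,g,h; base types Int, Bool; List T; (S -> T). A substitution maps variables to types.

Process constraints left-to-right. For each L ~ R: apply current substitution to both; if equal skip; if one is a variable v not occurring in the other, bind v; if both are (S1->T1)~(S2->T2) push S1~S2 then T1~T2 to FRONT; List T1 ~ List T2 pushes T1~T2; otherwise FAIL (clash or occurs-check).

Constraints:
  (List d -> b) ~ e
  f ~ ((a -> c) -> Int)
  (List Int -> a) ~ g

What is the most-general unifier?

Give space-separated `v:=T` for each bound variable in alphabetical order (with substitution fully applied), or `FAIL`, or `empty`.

step 1: unify (List d -> b) ~ e  [subst: {-} | 2 pending]
  bind e := (List d -> b)
step 2: unify f ~ ((a -> c) -> Int)  [subst: {e:=(List d -> b)} | 1 pending]
  bind f := ((a -> c) -> Int)
step 3: unify (List Int -> a) ~ g  [subst: {e:=(List d -> b), f:=((a -> c) -> Int)} | 0 pending]
  bind g := (List Int -> a)

Answer: e:=(List d -> b) f:=((a -> c) -> Int) g:=(List Int -> a)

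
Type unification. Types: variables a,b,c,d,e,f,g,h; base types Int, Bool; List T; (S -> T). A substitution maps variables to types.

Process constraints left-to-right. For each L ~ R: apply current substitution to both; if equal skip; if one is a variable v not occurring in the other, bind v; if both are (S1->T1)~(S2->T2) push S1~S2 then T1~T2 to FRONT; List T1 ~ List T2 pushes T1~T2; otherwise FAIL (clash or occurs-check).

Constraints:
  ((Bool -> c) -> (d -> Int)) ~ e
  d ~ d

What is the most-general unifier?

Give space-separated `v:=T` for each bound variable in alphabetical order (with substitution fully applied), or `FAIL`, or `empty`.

step 1: unify ((Bool -> c) -> (d -> Int)) ~ e  [subst: {-} | 1 pending]
  bind e := ((Bool -> c) -> (d -> Int))
step 2: unify d ~ d  [subst: {e:=((Bool -> c) -> (d -> Int))} | 0 pending]
  -> identical, skip

Answer: e:=((Bool -> c) -> (d -> Int))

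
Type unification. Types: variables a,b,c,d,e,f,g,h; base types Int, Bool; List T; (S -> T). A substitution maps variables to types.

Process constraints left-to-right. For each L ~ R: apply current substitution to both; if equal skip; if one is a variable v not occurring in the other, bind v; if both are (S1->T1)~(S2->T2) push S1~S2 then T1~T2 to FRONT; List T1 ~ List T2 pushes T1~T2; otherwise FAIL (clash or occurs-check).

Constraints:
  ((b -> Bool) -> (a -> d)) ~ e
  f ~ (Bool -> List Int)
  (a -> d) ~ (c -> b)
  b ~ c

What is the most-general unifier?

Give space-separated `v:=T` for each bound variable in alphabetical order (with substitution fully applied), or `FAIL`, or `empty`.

Answer: a:=c b:=c d:=c e:=((c -> Bool) -> (c -> c)) f:=(Bool -> List Int)

Derivation:
step 1: unify ((b -> Bool) -> (a -> d)) ~ e  [subst: {-} | 3 pending]
  bind e := ((b -> Bool) -> (a -> d))
step 2: unify f ~ (Bool -> List Int)  [subst: {e:=((b -> Bool) -> (a -> d))} | 2 pending]
  bind f := (Bool -> List Int)
step 3: unify (a -> d) ~ (c -> b)  [subst: {e:=((b -> Bool) -> (a -> d)), f:=(Bool -> List Int)} | 1 pending]
  -> decompose arrow: push a~c, d~b
step 4: unify a ~ c  [subst: {e:=((b -> Bool) -> (a -> d)), f:=(Bool -> List Int)} | 2 pending]
  bind a := c
step 5: unify d ~ b  [subst: {e:=((b -> Bool) -> (a -> d)), f:=(Bool -> List Int), a:=c} | 1 pending]
  bind d := b
step 6: unify b ~ c  [subst: {e:=((b -> Bool) -> (a -> d)), f:=(Bool -> List Int), a:=c, d:=b} | 0 pending]
  bind b := c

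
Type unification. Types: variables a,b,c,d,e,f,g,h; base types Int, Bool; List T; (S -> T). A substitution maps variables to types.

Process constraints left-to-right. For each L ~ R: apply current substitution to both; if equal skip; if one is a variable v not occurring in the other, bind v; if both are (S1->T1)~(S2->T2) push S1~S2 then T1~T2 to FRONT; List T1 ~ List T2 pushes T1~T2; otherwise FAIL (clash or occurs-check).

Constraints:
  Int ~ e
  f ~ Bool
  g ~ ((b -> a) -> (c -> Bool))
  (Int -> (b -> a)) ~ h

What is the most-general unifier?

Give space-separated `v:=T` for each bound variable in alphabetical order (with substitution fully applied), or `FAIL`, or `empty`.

Answer: e:=Int f:=Bool g:=((b -> a) -> (c -> Bool)) h:=(Int -> (b -> a))

Derivation:
step 1: unify Int ~ e  [subst: {-} | 3 pending]
  bind e := Int
step 2: unify f ~ Bool  [subst: {e:=Int} | 2 pending]
  bind f := Bool
step 3: unify g ~ ((b -> a) -> (c -> Bool))  [subst: {e:=Int, f:=Bool} | 1 pending]
  bind g := ((b -> a) -> (c -> Bool))
step 4: unify (Int -> (b -> a)) ~ h  [subst: {e:=Int, f:=Bool, g:=((b -> a) -> (c -> Bool))} | 0 pending]
  bind h := (Int -> (b -> a))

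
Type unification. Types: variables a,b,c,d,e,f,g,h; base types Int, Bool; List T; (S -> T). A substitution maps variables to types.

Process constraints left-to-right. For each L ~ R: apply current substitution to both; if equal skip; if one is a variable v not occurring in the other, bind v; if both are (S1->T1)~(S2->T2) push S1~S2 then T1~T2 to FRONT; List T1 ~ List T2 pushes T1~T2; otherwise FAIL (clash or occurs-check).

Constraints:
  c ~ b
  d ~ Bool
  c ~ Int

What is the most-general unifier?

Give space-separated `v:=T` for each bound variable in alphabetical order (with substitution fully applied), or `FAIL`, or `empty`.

step 1: unify c ~ b  [subst: {-} | 2 pending]
  bind c := b
step 2: unify d ~ Bool  [subst: {c:=b} | 1 pending]
  bind d := Bool
step 3: unify b ~ Int  [subst: {c:=b, d:=Bool} | 0 pending]
  bind b := Int

Answer: b:=Int c:=Int d:=Bool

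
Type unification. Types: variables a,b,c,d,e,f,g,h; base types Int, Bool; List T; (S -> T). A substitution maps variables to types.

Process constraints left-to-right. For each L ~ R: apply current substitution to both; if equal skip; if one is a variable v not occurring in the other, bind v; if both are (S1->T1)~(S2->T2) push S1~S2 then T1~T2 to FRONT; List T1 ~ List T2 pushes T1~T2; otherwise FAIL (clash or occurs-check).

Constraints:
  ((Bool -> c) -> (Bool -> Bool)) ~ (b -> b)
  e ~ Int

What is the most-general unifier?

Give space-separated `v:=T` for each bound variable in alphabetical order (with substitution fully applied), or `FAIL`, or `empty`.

step 1: unify ((Bool -> c) -> (Bool -> Bool)) ~ (b -> b)  [subst: {-} | 1 pending]
  -> decompose arrow: push (Bool -> c)~b, (Bool -> Bool)~b
step 2: unify (Bool -> c) ~ b  [subst: {-} | 2 pending]
  bind b := (Bool -> c)
step 3: unify (Bool -> Bool) ~ (Bool -> c)  [subst: {b:=(Bool -> c)} | 1 pending]
  -> decompose arrow: push Bool~Bool, Bool~c
step 4: unify Bool ~ Bool  [subst: {b:=(Bool -> c)} | 2 pending]
  -> identical, skip
step 5: unify Bool ~ c  [subst: {b:=(Bool -> c)} | 1 pending]
  bind c := Bool
step 6: unify e ~ Int  [subst: {b:=(Bool -> c), c:=Bool} | 0 pending]
  bind e := Int

Answer: b:=(Bool -> Bool) c:=Bool e:=Int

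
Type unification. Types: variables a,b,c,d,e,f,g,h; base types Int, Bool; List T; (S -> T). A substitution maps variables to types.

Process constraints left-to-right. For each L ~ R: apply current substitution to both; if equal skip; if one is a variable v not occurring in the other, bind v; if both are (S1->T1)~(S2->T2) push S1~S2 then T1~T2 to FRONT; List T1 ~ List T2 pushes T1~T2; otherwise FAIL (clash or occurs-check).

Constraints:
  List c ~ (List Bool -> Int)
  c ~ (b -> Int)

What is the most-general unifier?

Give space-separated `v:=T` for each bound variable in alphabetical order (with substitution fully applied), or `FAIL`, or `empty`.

Answer: FAIL

Derivation:
step 1: unify List c ~ (List Bool -> Int)  [subst: {-} | 1 pending]
  clash: List c vs (List Bool -> Int)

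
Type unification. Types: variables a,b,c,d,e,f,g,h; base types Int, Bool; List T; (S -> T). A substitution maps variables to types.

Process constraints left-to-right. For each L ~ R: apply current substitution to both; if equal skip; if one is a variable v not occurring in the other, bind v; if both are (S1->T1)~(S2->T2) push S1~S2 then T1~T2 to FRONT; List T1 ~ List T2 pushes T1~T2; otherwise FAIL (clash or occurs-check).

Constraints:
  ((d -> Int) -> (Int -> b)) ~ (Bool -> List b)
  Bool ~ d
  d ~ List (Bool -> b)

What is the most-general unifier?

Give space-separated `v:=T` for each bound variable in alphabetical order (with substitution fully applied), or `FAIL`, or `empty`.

Answer: FAIL

Derivation:
step 1: unify ((d -> Int) -> (Int -> b)) ~ (Bool -> List b)  [subst: {-} | 2 pending]
  -> decompose arrow: push (d -> Int)~Bool, (Int -> b)~List b
step 2: unify (d -> Int) ~ Bool  [subst: {-} | 3 pending]
  clash: (d -> Int) vs Bool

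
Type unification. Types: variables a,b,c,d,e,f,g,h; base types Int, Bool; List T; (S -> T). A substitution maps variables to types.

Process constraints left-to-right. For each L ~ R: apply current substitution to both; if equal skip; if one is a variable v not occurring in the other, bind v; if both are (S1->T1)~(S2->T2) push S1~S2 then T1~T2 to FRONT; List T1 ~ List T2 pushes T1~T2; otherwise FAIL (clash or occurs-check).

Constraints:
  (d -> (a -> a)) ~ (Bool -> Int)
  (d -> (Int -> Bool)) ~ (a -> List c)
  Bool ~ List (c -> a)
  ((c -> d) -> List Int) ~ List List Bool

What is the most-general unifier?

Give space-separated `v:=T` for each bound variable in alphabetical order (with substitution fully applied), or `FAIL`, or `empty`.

Answer: FAIL

Derivation:
step 1: unify (d -> (a -> a)) ~ (Bool -> Int)  [subst: {-} | 3 pending]
  -> decompose arrow: push d~Bool, (a -> a)~Int
step 2: unify d ~ Bool  [subst: {-} | 4 pending]
  bind d := Bool
step 3: unify (a -> a) ~ Int  [subst: {d:=Bool} | 3 pending]
  clash: (a -> a) vs Int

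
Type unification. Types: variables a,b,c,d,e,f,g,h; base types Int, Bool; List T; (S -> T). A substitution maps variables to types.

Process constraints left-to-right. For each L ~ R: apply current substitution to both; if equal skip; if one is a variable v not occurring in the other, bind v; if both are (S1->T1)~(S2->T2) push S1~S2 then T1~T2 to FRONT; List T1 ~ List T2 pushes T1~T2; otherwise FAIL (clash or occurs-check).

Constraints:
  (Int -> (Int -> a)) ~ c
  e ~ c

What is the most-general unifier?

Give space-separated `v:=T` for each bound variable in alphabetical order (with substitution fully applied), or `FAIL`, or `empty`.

Answer: c:=(Int -> (Int -> a)) e:=(Int -> (Int -> a))

Derivation:
step 1: unify (Int -> (Int -> a)) ~ c  [subst: {-} | 1 pending]
  bind c := (Int -> (Int -> a))
step 2: unify e ~ (Int -> (Int -> a))  [subst: {c:=(Int -> (Int -> a))} | 0 pending]
  bind e := (Int -> (Int -> a))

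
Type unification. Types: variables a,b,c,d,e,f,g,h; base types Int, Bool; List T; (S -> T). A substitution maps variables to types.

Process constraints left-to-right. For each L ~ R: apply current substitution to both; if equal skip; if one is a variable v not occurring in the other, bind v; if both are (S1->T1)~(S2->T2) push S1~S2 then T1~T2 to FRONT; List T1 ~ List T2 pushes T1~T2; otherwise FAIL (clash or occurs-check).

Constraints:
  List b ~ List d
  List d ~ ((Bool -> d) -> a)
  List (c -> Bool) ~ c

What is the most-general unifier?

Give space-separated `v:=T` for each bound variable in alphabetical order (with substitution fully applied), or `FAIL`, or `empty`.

Answer: FAIL

Derivation:
step 1: unify List b ~ List d  [subst: {-} | 2 pending]
  -> decompose List: push b~d
step 2: unify b ~ d  [subst: {-} | 2 pending]
  bind b := d
step 3: unify List d ~ ((Bool -> d) -> a)  [subst: {b:=d} | 1 pending]
  clash: List d vs ((Bool -> d) -> a)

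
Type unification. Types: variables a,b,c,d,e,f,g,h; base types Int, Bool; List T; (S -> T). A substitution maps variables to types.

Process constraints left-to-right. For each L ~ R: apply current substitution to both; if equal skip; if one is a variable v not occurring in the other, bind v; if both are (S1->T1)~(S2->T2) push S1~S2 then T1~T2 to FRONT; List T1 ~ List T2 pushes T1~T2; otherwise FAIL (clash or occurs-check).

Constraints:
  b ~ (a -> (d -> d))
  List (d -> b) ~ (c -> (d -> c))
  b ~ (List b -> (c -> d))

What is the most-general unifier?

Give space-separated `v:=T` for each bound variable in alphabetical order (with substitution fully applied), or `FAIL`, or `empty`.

step 1: unify b ~ (a -> (d -> d))  [subst: {-} | 2 pending]
  bind b := (a -> (d -> d))
step 2: unify List (d -> (a -> (d -> d))) ~ (c -> (d -> c))  [subst: {b:=(a -> (d -> d))} | 1 pending]
  clash: List (d -> (a -> (d -> d))) vs (c -> (d -> c))

Answer: FAIL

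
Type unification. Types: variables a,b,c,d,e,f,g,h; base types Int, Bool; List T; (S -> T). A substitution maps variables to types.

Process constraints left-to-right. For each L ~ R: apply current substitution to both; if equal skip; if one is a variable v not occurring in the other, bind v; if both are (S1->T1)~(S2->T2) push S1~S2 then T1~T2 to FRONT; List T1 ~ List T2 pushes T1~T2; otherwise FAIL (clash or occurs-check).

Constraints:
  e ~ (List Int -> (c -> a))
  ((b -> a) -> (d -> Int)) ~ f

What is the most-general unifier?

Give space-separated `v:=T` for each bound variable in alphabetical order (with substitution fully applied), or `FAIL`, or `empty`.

Answer: e:=(List Int -> (c -> a)) f:=((b -> a) -> (d -> Int))

Derivation:
step 1: unify e ~ (List Int -> (c -> a))  [subst: {-} | 1 pending]
  bind e := (List Int -> (c -> a))
step 2: unify ((b -> a) -> (d -> Int)) ~ f  [subst: {e:=(List Int -> (c -> a))} | 0 pending]
  bind f := ((b -> a) -> (d -> Int))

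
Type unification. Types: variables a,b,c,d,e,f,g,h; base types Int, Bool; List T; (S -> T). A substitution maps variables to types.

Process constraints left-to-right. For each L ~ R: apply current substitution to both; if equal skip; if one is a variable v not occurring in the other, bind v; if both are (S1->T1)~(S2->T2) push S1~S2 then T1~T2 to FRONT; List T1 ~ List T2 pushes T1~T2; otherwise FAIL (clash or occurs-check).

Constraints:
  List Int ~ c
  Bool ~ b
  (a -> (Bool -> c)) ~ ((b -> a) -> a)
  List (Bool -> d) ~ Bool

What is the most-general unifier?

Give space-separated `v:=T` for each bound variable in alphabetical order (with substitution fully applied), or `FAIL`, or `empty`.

step 1: unify List Int ~ c  [subst: {-} | 3 pending]
  bind c := List Int
step 2: unify Bool ~ b  [subst: {c:=List Int} | 2 pending]
  bind b := Bool
step 3: unify (a -> (Bool -> List Int)) ~ ((Bool -> a) -> a)  [subst: {c:=List Int, b:=Bool} | 1 pending]
  -> decompose arrow: push a~(Bool -> a), (Bool -> List Int)~a
step 4: unify a ~ (Bool -> a)  [subst: {c:=List Int, b:=Bool} | 2 pending]
  occurs-check fail: a in (Bool -> a)

Answer: FAIL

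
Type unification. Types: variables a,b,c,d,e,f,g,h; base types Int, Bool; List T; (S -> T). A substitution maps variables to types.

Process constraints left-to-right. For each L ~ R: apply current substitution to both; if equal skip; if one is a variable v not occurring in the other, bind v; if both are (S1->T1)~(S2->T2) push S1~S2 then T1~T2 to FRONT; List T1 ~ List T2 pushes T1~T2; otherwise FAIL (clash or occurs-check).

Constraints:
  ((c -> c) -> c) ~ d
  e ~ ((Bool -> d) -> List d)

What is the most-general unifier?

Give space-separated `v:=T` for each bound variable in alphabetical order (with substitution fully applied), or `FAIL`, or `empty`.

step 1: unify ((c -> c) -> c) ~ d  [subst: {-} | 1 pending]
  bind d := ((c -> c) -> c)
step 2: unify e ~ ((Bool -> ((c -> c) -> c)) -> List ((c -> c) -> c))  [subst: {d:=((c -> c) -> c)} | 0 pending]
  bind e := ((Bool -> ((c -> c) -> c)) -> List ((c -> c) -> c))

Answer: d:=((c -> c) -> c) e:=((Bool -> ((c -> c) -> c)) -> List ((c -> c) -> c))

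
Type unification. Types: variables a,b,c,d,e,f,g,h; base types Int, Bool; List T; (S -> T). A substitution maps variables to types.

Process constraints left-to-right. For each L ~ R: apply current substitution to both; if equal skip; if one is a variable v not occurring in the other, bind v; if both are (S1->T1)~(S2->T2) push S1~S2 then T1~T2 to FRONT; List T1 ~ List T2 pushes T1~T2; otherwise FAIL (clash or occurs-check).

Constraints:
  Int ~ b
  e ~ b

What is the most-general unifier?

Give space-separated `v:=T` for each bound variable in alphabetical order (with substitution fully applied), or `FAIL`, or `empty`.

Answer: b:=Int e:=Int

Derivation:
step 1: unify Int ~ b  [subst: {-} | 1 pending]
  bind b := Int
step 2: unify e ~ Int  [subst: {b:=Int} | 0 pending]
  bind e := Int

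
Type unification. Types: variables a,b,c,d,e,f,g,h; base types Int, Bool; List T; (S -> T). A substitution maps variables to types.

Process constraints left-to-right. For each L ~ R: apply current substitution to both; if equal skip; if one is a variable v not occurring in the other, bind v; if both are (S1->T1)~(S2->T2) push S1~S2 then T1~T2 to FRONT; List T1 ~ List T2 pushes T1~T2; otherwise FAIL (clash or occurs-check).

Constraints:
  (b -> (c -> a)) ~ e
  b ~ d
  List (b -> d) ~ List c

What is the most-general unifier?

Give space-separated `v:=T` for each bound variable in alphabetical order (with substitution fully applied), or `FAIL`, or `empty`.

step 1: unify (b -> (c -> a)) ~ e  [subst: {-} | 2 pending]
  bind e := (b -> (c -> a))
step 2: unify b ~ d  [subst: {e:=(b -> (c -> a))} | 1 pending]
  bind b := d
step 3: unify List (d -> d) ~ List c  [subst: {e:=(b -> (c -> a)), b:=d} | 0 pending]
  -> decompose List: push (d -> d)~c
step 4: unify (d -> d) ~ c  [subst: {e:=(b -> (c -> a)), b:=d} | 0 pending]
  bind c := (d -> d)

Answer: b:=d c:=(d -> d) e:=(d -> ((d -> d) -> a))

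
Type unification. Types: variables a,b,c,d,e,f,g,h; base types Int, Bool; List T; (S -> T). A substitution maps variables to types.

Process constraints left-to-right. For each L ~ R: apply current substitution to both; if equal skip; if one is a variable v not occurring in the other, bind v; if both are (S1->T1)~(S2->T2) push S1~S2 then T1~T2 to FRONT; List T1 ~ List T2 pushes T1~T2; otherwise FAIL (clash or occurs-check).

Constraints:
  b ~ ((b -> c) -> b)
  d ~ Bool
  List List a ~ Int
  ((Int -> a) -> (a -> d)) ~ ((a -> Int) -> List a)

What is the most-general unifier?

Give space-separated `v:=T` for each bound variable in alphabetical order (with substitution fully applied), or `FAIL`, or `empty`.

step 1: unify b ~ ((b -> c) -> b)  [subst: {-} | 3 pending]
  occurs-check fail: b in ((b -> c) -> b)

Answer: FAIL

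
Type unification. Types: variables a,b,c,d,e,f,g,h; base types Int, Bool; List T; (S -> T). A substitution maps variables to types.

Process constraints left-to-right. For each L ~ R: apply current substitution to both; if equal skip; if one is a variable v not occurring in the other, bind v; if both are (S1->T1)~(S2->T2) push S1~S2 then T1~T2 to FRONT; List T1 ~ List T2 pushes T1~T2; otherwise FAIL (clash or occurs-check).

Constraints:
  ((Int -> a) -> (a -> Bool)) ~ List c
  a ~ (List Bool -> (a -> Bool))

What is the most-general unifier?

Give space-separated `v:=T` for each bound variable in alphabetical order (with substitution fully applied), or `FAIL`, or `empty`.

step 1: unify ((Int -> a) -> (a -> Bool)) ~ List c  [subst: {-} | 1 pending]
  clash: ((Int -> a) -> (a -> Bool)) vs List c

Answer: FAIL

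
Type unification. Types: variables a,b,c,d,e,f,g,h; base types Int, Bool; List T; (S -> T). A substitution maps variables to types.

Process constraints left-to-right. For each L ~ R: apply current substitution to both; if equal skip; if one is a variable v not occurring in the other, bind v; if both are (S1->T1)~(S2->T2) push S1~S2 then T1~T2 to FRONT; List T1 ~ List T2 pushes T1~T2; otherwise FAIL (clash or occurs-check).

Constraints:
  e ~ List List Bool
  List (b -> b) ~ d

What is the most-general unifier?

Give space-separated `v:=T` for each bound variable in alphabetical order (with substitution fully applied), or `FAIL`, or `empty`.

Answer: d:=List (b -> b) e:=List List Bool

Derivation:
step 1: unify e ~ List List Bool  [subst: {-} | 1 pending]
  bind e := List List Bool
step 2: unify List (b -> b) ~ d  [subst: {e:=List List Bool} | 0 pending]
  bind d := List (b -> b)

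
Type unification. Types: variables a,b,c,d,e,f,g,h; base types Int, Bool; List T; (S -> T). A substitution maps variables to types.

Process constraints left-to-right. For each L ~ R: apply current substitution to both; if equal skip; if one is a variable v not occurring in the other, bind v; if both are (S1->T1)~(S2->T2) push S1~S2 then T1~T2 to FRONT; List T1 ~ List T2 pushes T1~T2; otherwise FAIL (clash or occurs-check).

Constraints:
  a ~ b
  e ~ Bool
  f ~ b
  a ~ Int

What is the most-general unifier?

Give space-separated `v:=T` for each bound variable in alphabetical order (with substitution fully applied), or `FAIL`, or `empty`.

Answer: a:=Int b:=Int e:=Bool f:=Int

Derivation:
step 1: unify a ~ b  [subst: {-} | 3 pending]
  bind a := b
step 2: unify e ~ Bool  [subst: {a:=b} | 2 pending]
  bind e := Bool
step 3: unify f ~ b  [subst: {a:=b, e:=Bool} | 1 pending]
  bind f := b
step 4: unify b ~ Int  [subst: {a:=b, e:=Bool, f:=b} | 0 pending]
  bind b := Int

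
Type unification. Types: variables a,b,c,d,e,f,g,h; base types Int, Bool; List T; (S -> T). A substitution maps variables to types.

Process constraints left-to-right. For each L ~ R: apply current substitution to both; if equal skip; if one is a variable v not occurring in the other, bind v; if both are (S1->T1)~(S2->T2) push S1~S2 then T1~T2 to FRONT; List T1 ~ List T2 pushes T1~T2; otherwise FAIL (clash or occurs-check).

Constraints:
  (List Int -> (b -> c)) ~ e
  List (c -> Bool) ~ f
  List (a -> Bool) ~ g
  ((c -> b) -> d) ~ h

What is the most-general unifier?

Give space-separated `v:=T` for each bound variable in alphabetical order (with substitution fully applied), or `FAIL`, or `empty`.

Answer: e:=(List Int -> (b -> c)) f:=List (c -> Bool) g:=List (a -> Bool) h:=((c -> b) -> d)

Derivation:
step 1: unify (List Int -> (b -> c)) ~ e  [subst: {-} | 3 pending]
  bind e := (List Int -> (b -> c))
step 2: unify List (c -> Bool) ~ f  [subst: {e:=(List Int -> (b -> c))} | 2 pending]
  bind f := List (c -> Bool)
step 3: unify List (a -> Bool) ~ g  [subst: {e:=(List Int -> (b -> c)), f:=List (c -> Bool)} | 1 pending]
  bind g := List (a -> Bool)
step 4: unify ((c -> b) -> d) ~ h  [subst: {e:=(List Int -> (b -> c)), f:=List (c -> Bool), g:=List (a -> Bool)} | 0 pending]
  bind h := ((c -> b) -> d)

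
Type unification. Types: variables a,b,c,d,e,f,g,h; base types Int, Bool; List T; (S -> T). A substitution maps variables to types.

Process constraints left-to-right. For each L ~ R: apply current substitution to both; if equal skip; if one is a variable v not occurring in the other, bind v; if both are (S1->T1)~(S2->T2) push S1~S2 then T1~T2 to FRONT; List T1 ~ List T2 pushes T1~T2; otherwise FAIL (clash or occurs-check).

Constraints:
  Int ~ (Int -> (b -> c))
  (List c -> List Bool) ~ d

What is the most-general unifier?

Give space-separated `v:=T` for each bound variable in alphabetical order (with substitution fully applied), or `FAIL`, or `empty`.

Answer: FAIL

Derivation:
step 1: unify Int ~ (Int -> (b -> c))  [subst: {-} | 1 pending]
  clash: Int vs (Int -> (b -> c))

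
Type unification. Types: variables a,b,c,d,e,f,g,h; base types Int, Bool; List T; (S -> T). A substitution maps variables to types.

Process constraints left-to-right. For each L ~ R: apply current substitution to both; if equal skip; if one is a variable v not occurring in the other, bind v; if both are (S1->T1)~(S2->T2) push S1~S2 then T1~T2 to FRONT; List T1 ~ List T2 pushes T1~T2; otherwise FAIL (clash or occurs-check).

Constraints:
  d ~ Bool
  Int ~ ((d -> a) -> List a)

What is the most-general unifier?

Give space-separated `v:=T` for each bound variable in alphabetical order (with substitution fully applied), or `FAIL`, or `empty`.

step 1: unify d ~ Bool  [subst: {-} | 1 pending]
  bind d := Bool
step 2: unify Int ~ ((Bool -> a) -> List a)  [subst: {d:=Bool} | 0 pending]
  clash: Int vs ((Bool -> a) -> List a)

Answer: FAIL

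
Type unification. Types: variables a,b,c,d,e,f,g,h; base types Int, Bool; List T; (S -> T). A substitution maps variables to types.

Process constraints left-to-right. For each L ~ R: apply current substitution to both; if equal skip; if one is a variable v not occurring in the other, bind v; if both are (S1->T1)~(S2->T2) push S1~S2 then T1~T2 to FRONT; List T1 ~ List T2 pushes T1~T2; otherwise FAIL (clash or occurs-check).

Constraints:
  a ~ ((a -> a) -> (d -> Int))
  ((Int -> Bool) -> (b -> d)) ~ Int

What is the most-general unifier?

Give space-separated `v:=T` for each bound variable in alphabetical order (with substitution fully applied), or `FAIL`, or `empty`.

step 1: unify a ~ ((a -> a) -> (d -> Int))  [subst: {-} | 1 pending]
  occurs-check fail: a in ((a -> a) -> (d -> Int))

Answer: FAIL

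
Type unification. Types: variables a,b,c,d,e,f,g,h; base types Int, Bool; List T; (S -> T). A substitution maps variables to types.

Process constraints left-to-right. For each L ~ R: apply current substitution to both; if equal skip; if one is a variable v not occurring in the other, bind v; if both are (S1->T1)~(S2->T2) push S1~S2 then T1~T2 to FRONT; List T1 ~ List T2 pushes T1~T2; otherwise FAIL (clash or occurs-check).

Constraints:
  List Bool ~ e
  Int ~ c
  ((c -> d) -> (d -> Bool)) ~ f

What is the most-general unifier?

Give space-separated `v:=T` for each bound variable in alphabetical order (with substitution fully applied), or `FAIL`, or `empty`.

Answer: c:=Int e:=List Bool f:=((Int -> d) -> (d -> Bool))

Derivation:
step 1: unify List Bool ~ e  [subst: {-} | 2 pending]
  bind e := List Bool
step 2: unify Int ~ c  [subst: {e:=List Bool} | 1 pending]
  bind c := Int
step 3: unify ((Int -> d) -> (d -> Bool)) ~ f  [subst: {e:=List Bool, c:=Int} | 0 pending]
  bind f := ((Int -> d) -> (d -> Bool))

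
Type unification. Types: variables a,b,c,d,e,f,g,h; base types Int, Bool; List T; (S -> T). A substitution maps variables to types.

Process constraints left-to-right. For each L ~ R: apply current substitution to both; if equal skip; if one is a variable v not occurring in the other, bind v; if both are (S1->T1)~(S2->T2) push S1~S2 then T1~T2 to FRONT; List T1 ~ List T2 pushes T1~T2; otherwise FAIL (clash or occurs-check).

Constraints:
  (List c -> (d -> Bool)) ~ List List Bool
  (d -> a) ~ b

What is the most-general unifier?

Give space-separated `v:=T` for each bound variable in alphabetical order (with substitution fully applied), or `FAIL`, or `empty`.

Answer: FAIL

Derivation:
step 1: unify (List c -> (d -> Bool)) ~ List List Bool  [subst: {-} | 1 pending]
  clash: (List c -> (d -> Bool)) vs List List Bool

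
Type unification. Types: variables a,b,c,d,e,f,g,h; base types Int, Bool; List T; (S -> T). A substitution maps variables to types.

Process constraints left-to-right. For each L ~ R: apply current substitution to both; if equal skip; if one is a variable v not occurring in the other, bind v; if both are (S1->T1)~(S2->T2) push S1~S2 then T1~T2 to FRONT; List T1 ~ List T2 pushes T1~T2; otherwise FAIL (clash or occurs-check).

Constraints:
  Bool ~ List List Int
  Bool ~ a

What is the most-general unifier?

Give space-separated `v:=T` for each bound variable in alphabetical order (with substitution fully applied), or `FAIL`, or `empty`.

Answer: FAIL

Derivation:
step 1: unify Bool ~ List List Int  [subst: {-} | 1 pending]
  clash: Bool vs List List Int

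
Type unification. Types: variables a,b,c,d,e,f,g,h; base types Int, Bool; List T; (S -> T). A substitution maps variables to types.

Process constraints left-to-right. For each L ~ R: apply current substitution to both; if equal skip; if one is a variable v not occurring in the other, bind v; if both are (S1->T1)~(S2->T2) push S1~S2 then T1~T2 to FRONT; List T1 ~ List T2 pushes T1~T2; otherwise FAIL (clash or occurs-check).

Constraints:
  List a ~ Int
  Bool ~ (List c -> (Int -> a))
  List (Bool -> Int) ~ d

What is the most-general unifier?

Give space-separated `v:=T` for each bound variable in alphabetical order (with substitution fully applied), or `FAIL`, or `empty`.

step 1: unify List a ~ Int  [subst: {-} | 2 pending]
  clash: List a vs Int

Answer: FAIL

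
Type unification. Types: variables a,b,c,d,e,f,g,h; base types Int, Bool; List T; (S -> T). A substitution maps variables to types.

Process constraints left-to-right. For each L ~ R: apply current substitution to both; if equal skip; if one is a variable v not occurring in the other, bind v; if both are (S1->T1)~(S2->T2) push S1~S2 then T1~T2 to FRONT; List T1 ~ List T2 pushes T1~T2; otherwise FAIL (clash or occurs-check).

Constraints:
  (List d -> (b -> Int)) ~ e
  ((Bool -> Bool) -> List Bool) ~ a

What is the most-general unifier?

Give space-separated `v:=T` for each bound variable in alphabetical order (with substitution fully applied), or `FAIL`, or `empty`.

step 1: unify (List d -> (b -> Int)) ~ e  [subst: {-} | 1 pending]
  bind e := (List d -> (b -> Int))
step 2: unify ((Bool -> Bool) -> List Bool) ~ a  [subst: {e:=(List d -> (b -> Int))} | 0 pending]
  bind a := ((Bool -> Bool) -> List Bool)

Answer: a:=((Bool -> Bool) -> List Bool) e:=(List d -> (b -> Int))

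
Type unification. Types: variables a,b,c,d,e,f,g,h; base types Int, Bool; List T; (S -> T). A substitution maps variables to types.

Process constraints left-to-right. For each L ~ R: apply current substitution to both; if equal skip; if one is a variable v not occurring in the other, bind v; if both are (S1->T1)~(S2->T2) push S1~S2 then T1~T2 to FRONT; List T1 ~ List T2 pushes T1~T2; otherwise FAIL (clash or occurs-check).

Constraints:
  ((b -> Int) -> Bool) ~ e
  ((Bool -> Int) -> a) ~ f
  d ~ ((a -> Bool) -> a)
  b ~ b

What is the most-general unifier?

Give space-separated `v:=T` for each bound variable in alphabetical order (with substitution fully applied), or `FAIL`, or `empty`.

Answer: d:=((a -> Bool) -> a) e:=((b -> Int) -> Bool) f:=((Bool -> Int) -> a)

Derivation:
step 1: unify ((b -> Int) -> Bool) ~ e  [subst: {-} | 3 pending]
  bind e := ((b -> Int) -> Bool)
step 2: unify ((Bool -> Int) -> a) ~ f  [subst: {e:=((b -> Int) -> Bool)} | 2 pending]
  bind f := ((Bool -> Int) -> a)
step 3: unify d ~ ((a -> Bool) -> a)  [subst: {e:=((b -> Int) -> Bool), f:=((Bool -> Int) -> a)} | 1 pending]
  bind d := ((a -> Bool) -> a)
step 4: unify b ~ b  [subst: {e:=((b -> Int) -> Bool), f:=((Bool -> Int) -> a), d:=((a -> Bool) -> a)} | 0 pending]
  -> identical, skip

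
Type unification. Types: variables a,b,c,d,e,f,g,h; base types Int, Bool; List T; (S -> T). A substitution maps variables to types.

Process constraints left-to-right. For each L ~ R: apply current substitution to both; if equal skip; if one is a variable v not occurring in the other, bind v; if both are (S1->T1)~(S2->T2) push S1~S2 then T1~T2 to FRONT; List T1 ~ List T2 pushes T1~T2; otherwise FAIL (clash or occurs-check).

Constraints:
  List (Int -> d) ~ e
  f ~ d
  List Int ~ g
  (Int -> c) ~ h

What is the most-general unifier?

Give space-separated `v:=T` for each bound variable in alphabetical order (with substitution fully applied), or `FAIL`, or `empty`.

step 1: unify List (Int -> d) ~ e  [subst: {-} | 3 pending]
  bind e := List (Int -> d)
step 2: unify f ~ d  [subst: {e:=List (Int -> d)} | 2 pending]
  bind f := d
step 3: unify List Int ~ g  [subst: {e:=List (Int -> d), f:=d} | 1 pending]
  bind g := List Int
step 4: unify (Int -> c) ~ h  [subst: {e:=List (Int -> d), f:=d, g:=List Int} | 0 pending]
  bind h := (Int -> c)

Answer: e:=List (Int -> d) f:=d g:=List Int h:=(Int -> c)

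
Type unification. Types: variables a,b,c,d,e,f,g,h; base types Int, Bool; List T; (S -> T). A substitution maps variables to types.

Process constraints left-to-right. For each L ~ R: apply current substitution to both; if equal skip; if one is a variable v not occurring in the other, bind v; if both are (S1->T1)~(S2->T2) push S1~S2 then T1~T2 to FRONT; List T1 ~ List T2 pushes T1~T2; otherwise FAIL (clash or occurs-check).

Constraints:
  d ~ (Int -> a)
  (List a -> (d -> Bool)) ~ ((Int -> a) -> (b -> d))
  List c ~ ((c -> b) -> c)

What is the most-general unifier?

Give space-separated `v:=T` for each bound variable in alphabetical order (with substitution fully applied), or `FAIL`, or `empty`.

step 1: unify d ~ (Int -> a)  [subst: {-} | 2 pending]
  bind d := (Int -> a)
step 2: unify (List a -> ((Int -> a) -> Bool)) ~ ((Int -> a) -> (b -> (Int -> a)))  [subst: {d:=(Int -> a)} | 1 pending]
  -> decompose arrow: push List a~(Int -> a), ((Int -> a) -> Bool)~(b -> (Int -> a))
step 3: unify List a ~ (Int -> a)  [subst: {d:=(Int -> a)} | 2 pending]
  clash: List a vs (Int -> a)

Answer: FAIL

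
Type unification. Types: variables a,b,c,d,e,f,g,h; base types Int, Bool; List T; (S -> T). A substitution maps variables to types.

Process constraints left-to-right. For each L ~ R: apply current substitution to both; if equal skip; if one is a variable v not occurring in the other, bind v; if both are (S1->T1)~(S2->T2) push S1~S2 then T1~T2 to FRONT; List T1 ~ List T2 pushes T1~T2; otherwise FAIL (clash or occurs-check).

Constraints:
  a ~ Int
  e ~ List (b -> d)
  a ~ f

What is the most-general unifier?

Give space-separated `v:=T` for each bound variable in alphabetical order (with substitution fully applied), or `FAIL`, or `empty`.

Answer: a:=Int e:=List (b -> d) f:=Int

Derivation:
step 1: unify a ~ Int  [subst: {-} | 2 pending]
  bind a := Int
step 2: unify e ~ List (b -> d)  [subst: {a:=Int} | 1 pending]
  bind e := List (b -> d)
step 3: unify Int ~ f  [subst: {a:=Int, e:=List (b -> d)} | 0 pending]
  bind f := Int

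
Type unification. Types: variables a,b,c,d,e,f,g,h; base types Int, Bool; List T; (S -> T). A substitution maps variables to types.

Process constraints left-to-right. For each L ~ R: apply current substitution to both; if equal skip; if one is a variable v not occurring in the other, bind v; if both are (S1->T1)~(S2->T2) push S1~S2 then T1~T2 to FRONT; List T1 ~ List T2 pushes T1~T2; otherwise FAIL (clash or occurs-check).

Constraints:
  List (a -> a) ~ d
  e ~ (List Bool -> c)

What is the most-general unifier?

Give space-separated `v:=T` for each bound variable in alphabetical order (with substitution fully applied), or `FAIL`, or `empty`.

Answer: d:=List (a -> a) e:=(List Bool -> c)

Derivation:
step 1: unify List (a -> a) ~ d  [subst: {-} | 1 pending]
  bind d := List (a -> a)
step 2: unify e ~ (List Bool -> c)  [subst: {d:=List (a -> a)} | 0 pending]
  bind e := (List Bool -> c)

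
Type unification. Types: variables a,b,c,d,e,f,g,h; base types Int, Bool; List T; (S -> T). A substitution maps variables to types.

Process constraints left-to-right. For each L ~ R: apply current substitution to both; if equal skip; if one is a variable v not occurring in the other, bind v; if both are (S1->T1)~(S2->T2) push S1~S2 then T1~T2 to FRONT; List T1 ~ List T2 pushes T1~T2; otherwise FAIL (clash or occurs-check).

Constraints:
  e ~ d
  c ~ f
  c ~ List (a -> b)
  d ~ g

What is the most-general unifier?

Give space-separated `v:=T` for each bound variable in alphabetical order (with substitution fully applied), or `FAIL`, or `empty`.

Answer: c:=List (a -> b) d:=g e:=g f:=List (a -> b)

Derivation:
step 1: unify e ~ d  [subst: {-} | 3 pending]
  bind e := d
step 2: unify c ~ f  [subst: {e:=d} | 2 pending]
  bind c := f
step 3: unify f ~ List (a -> b)  [subst: {e:=d, c:=f} | 1 pending]
  bind f := List (a -> b)
step 4: unify d ~ g  [subst: {e:=d, c:=f, f:=List (a -> b)} | 0 pending]
  bind d := g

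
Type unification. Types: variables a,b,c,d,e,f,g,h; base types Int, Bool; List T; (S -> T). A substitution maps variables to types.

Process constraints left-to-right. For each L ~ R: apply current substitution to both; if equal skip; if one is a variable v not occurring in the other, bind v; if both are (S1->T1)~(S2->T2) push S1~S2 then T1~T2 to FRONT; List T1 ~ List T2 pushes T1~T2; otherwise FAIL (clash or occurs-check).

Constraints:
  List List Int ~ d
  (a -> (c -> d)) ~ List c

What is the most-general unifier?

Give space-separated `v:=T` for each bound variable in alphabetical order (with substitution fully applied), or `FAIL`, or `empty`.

step 1: unify List List Int ~ d  [subst: {-} | 1 pending]
  bind d := List List Int
step 2: unify (a -> (c -> List List Int)) ~ List c  [subst: {d:=List List Int} | 0 pending]
  clash: (a -> (c -> List List Int)) vs List c

Answer: FAIL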